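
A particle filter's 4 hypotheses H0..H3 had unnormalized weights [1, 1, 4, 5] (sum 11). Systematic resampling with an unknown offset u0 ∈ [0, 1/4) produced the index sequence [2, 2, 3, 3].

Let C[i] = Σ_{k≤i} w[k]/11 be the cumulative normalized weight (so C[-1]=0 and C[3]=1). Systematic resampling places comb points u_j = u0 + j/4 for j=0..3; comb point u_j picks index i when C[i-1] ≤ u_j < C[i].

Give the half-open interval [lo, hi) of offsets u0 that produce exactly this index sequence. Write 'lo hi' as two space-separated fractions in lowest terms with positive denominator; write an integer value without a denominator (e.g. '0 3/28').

C = [1/11, 2/11, 6/11, 1]
j=0 picked index 2: u0 ∈ [2/11, 6/11)
j=1 picked index 2: u0 ∈ [-3/44, 13/44)
j=2 picked index 3: u0 ∈ [1/22, 1/2)
j=3 picked index 3: u0 ∈ [-9/44, 1/4)
intersection: [2/11, 1/4)

2/11 1/4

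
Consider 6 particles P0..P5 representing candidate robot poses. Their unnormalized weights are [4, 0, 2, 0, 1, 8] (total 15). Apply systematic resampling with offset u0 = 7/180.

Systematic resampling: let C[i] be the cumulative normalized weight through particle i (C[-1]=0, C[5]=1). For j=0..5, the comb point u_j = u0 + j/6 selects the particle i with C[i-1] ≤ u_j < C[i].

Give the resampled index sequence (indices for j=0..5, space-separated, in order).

0 0 2 5 5 5

C = [4/15, 4/15, 2/5, 2/5, 7/15, 1]
j=0: u_0=7/180 ∈ [0, 4/15) → index 0
j=1: u_1=37/180 ∈ [0, 4/15) → index 0
j=2: u_2=67/180 ∈ [4/15, 2/5) → index 2
j=3: u_3=97/180 ∈ [7/15, 1) → index 5
j=4: u_4=127/180 ∈ [7/15, 1) → index 5
j=5: u_5=157/180 ∈ [7/15, 1) → index 5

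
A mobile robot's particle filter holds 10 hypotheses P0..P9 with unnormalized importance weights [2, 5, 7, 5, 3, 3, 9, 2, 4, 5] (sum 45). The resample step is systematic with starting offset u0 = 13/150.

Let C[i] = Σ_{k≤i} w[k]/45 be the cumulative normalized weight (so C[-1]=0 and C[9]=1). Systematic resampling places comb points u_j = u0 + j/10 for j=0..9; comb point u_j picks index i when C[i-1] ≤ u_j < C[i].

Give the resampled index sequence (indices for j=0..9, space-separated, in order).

C = [2/45, 7/45, 14/45, 19/45, 22/45, 5/9, 34/45, 4/5, 8/9, 1]
j=0: u_0=13/150 ∈ [2/45, 7/45) → index 1
j=1: u_1=14/75 ∈ [7/45, 14/45) → index 2
j=2: u_2=43/150 ∈ [7/45, 14/45) → index 2
j=3: u_3=29/75 ∈ [14/45, 19/45) → index 3
j=4: u_4=73/150 ∈ [19/45, 22/45) → index 4
j=5: u_5=44/75 ∈ [5/9, 34/45) → index 6
j=6: u_6=103/150 ∈ [5/9, 34/45) → index 6
j=7: u_7=59/75 ∈ [34/45, 4/5) → index 7
j=8: u_8=133/150 ∈ [4/5, 8/9) → index 8
j=9: u_9=74/75 ∈ [8/9, 1) → index 9

1 2 2 3 4 6 6 7 8 9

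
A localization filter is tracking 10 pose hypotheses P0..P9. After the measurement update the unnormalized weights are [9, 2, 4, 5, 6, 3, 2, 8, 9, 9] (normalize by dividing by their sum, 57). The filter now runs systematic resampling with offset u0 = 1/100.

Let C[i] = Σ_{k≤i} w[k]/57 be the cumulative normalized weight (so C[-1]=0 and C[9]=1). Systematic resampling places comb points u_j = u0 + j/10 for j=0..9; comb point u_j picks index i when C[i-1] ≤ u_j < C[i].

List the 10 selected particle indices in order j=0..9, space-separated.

C = [3/19, 11/57, 5/19, 20/57, 26/57, 29/57, 31/57, 13/19, 16/19, 1]
j=0: u_0=1/100 ∈ [0, 3/19) → index 0
j=1: u_1=11/100 ∈ [0, 3/19) → index 0
j=2: u_2=21/100 ∈ [11/57, 5/19) → index 2
j=3: u_3=31/100 ∈ [5/19, 20/57) → index 3
j=4: u_4=41/100 ∈ [20/57, 26/57) → index 4
j=5: u_5=51/100 ∈ [29/57, 31/57) → index 6
j=6: u_6=61/100 ∈ [31/57, 13/19) → index 7
j=7: u_7=71/100 ∈ [13/19, 16/19) → index 8
j=8: u_8=81/100 ∈ [13/19, 16/19) → index 8
j=9: u_9=91/100 ∈ [16/19, 1) → index 9

0 0 2 3 4 6 7 8 8 9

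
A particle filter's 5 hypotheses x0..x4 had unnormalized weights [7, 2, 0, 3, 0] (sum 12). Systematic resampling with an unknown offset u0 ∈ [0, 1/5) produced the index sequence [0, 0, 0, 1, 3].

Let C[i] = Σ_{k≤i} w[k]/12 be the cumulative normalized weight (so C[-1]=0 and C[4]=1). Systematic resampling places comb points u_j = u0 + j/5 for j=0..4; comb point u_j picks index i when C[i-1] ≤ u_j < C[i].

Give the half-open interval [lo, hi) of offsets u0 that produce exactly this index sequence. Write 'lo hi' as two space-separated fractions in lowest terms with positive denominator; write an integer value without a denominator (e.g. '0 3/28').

0 3/20

C = [7/12, 3/4, 3/4, 1, 1]
j=0 picked index 0: u0 ∈ [0, 7/12)
j=1 picked index 0: u0 ∈ [-1/5, 23/60)
j=2 picked index 0: u0 ∈ [-2/5, 11/60)
j=3 picked index 1: u0 ∈ [-1/60, 3/20)
j=4 picked index 3: u0 ∈ [-1/20, 1/5)
intersection: [0, 3/20)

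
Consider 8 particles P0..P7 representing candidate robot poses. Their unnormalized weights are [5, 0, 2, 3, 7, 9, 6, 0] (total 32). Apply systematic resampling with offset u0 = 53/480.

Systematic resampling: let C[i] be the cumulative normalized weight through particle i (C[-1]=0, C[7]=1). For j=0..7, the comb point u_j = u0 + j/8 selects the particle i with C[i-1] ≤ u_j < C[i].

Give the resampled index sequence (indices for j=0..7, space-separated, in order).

0 3 4 4 5 5 6 6

C = [5/32, 5/32, 7/32, 5/16, 17/32, 13/16, 1, 1]
j=0: u_0=53/480 ∈ [0, 5/32) → index 0
j=1: u_1=113/480 ∈ [7/32, 5/16) → index 3
j=2: u_2=173/480 ∈ [5/16, 17/32) → index 4
j=3: u_3=233/480 ∈ [5/16, 17/32) → index 4
j=4: u_4=293/480 ∈ [17/32, 13/16) → index 5
j=5: u_5=353/480 ∈ [17/32, 13/16) → index 5
j=6: u_6=413/480 ∈ [13/16, 1) → index 6
j=7: u_7=473/480 ∈ [13/16, 1) → index 6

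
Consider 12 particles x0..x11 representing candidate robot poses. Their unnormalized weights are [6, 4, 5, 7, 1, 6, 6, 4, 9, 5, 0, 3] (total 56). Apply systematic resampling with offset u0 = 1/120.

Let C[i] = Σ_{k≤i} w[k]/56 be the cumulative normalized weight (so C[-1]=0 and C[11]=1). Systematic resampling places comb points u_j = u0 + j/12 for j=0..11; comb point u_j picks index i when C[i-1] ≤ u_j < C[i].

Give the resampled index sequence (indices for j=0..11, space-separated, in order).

0 0 1 2 3 5 5 6 7 8 8 9

C = [3/28, 5/28, 15/56, 11/28, 23/56, 29/56, 5/8, 39/56, 6/7, 53/56, 53/56, 1]
j=0: u_0=1/120 ∈ [0, 3/28) → index 0
j=1: u_1=11/120 ∈ [0, 3/28) → index 0
j=2: u_2=7/40 ∈ [3/28, 5/28) → index 1
j=3: u_3=31/120 ∈ [5/28, 15/56) → index 2
j=4: u_4=41/120 ∈ [15/56, 11/28) → index 3
j=5: u_5=17/40 ∈ [23/56, 29/56) → index 5
j=6: u_6=61/120 ∈ [23/56, 29/56) → index 5
j=7: u_7=71/120 ∈ [29/56, 5/8) → index 6
j=8: u_8=27/40 ∈ [5/8, 39/56) → index 7
j=9: u_9=91/120 ∈ [39/56, 6/7) → index 8
j=10: u_10=101/120 ∈ [39/56, 6/7) → index 8
j=11: u_11=37/40 ∈ [6/7, 53/56) → index 9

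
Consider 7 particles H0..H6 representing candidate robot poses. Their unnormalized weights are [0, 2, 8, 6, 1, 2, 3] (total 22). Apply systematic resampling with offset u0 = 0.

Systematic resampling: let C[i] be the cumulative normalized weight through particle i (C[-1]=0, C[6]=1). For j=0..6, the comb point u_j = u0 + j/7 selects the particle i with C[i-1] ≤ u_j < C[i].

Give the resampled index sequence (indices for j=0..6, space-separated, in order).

1 2 2 2 3 3 5

C = [0, 1/11, 5/11, 8/11, 17/22, 19/22, 1]
j=0: u_0=0 ∈ [0, 1/11) → index 1
j=1: u_1=1/7 ∈ [1/11, 5/11) → index 2
j=2: u_2=2/7 ∈ [1/11, 5/11) → index 2
j=3: u_3=3/7 ∈ [1/11, 5/11) → index 2
j=4: u_4=4/7 ∈ [5/11, 8/11) → index 3
j=5: u_5=5/7 ∈ [5/11, 8/11) → index 3
j=6: u_6=6/7 ∈ [17/22, 19/22) → index 5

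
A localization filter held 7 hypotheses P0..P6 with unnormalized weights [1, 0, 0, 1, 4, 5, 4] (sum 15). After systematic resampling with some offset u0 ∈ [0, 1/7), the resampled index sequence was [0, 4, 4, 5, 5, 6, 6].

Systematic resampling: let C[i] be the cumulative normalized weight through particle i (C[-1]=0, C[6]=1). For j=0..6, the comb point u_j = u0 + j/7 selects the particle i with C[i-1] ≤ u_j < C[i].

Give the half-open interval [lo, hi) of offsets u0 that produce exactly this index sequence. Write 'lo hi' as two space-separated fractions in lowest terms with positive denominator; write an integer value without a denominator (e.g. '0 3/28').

C = [1/15, 1/15, 1/15, 2/15, 2/5, 11/15, 1]
j=0 picked index 0: u0 ∈ [0, 1/15)
j=1 picked index 4: u0 ∈ [-1/105, 9/35)
j=2 picked index 4: u0 ∈ [-16/105, 4/35)
j=3 picked index 5: u0 ∈ [-1/35, 32/105)
j=4 picked index 5: u0 ∈ [-6/35, 17/105)
j=5 picked index 6: u0 ∈ [2/105, 2/7)
j=6 picked index 6: u0 ∈ [-13/105, 1/7)
intersection: [2/105, 1/15)

2/105 1/15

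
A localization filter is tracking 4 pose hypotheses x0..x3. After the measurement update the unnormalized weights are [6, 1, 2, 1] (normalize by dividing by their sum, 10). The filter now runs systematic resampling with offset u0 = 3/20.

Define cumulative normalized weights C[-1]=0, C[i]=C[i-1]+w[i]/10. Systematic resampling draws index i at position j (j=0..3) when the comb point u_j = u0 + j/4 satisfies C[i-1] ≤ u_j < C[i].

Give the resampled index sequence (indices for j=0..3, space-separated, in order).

0 0 1 3

C = [3/5, 7/10, 9/10, 1]
j=0: u_0=3/20 ∈ [0, 3/5) → index 0
j=1: u_1=2/5 ∈ [0, 3/5) → index 0
j=2: u_2=13/20 ∈ [3/5, 7/10) → index 1
j=3: u_3=9/10 ∈ [9/10, 1) → index 3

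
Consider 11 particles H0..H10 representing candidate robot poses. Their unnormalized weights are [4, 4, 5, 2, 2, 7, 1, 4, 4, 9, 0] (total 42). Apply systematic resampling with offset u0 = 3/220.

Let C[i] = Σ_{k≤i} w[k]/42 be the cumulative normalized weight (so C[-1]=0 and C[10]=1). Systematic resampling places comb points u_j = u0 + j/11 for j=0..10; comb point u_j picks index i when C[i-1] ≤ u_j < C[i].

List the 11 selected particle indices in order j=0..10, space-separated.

C = [2/21, 4/21, 13/42, 5/14, 17/42, 4/7, 25/42, 29/42, 11/14, 1, 1]
j=0: u_0=3/220 ∈ [0, 2/21) → index 0
j=1: u_1=23/220 ∈ [2/21, 4/21) → index 1
j=2: u_2=43/220 ∈ [4/21, 13/42) → index 2
j=3: u_3=63/220 ∈ [4/21, 13/42) → index 2
j=4: u_4=83/220 ∈ [5/14, 17/42) → index 4
j=5: u_5=103/220 ∈ [17/42, 4/7) → index 5
j=6: u_6=123/220 ∈ [17/42, 4/7) → index 5
j=7: u_7=13/20 ∈ [25/42, 29/42) → index 7
j=8: u_8=163/220 ∈ [29/42, 11/14) → index 8
j=9: u_9=183/220 ∈ [11/14, 1) → index 9
j=10: u_10=203/220 ∈ [11/14, 1) → index 9

0 1 2 2 4 5 5 7 8 9 9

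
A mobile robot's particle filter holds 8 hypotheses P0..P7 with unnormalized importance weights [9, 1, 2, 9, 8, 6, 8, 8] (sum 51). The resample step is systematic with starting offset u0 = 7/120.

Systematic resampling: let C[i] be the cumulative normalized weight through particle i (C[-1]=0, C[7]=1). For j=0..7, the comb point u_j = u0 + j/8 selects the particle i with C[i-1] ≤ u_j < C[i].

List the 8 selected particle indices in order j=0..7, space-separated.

C = [3/17, 10/51, 4/17, 7/17, 29/51, 35/51, 43/51, 1]
j=0: u_0=7/120 ∈ [0, 3/17) → index 0
j=1: u_1=11/60 ∈ [3/17, 10/51) → index 1
j=2: u_2=37/120 ∈ [4/17, 7/17) → index 3
j=3: u_3=13/30 ∈ [7/17, 29/51) → index 4
j=4: u_4=67/120 ∈ [7/17, 29/51) → index 4
j=5: u_5=41/60 ∈ [29/51, 35/51) → index 5
j=6: u_6=97/120 ∈ [35/51, 43/51) → index 6
j=7: u_7=14/15 ∈ [43/51, 1) → index 7

0 1 3 4 4 5 6 7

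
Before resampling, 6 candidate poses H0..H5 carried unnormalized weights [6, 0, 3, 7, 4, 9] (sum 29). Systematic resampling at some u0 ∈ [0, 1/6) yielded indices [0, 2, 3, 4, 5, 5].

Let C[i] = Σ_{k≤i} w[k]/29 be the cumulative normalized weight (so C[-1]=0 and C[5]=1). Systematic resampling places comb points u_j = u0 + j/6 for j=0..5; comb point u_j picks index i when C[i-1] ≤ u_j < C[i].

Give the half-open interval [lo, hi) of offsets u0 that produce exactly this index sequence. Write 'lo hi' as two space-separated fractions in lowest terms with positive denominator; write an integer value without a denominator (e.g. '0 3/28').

3/58 25/174

C = [6/29, 6/29, 9/29, 16/29, 20/29, 1]
j=0 picked index 0: u0 ∈ [0, 6/29)
j=1 picked index 2: u0 ∈ [7/174, 25/174)
j=2 picked index 3: u0 ∈ [-2/87, 19/87)
j=3 picked index 4: u0 ∈ [3/58, 11/58)
j=4 picked index 5: u0 ∈ [2/87, 1/3)
j=5 picked index 5: u0 ∈ [-25/174, 1/6)
intersection: [3/58, 25/174)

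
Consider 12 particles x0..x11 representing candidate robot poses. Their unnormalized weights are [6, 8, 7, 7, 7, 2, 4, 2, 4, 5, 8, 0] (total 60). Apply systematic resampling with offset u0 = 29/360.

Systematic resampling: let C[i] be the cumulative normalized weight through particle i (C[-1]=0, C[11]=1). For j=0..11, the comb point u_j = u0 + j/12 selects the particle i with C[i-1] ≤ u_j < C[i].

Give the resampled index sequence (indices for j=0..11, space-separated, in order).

C = [1/10, 7/30, 7/20, 7/15, 7/12, 37/60, 41/60, 43/60, 47/60, 13/15, 1, 1]
j=0: u_0=29/360 ∈ [0, 1/10) → index 0
j=1: u_1=59/360 ∈ [1/10, 7/30) → index 1
j=2: u_2=89/360 ∈ [7/30, 7/20) → index 2
j=3: u_3=119/360 ∈ [7/30, 7/20) → index 2
j=4: u_4=149/360 ∈ [7/20, 7/15) → index 3
j=5: u_5=179/360 ∈ [7/15, 7/12) → index 4
j=6: u_6=209/360 ∈ [7/15, 7/12) → index 4
j=7: u_7=239/360 ∈ [37/60, 41/60) → index 6
j=8: u_8=269/360 ∈ [43/60, 47/60) → index 8
j=9: u_9=299/360 ∈ [47/60, 13/15) → index 9
j=10: u_10=329/360 ∈ [13/15, 1) → index 10
j=11: u_11=359/360 ∈ [13/15, 1) → index 10

0 1 2 2 3 4 4 6 8 9 10 10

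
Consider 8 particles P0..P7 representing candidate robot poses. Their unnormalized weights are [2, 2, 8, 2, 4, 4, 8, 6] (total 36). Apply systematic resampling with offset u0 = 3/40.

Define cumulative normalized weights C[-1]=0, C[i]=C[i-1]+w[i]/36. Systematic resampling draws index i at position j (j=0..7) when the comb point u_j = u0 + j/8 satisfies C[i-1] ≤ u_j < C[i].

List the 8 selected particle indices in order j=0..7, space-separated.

C = [1/18, 1/9, 1/3, 7/18, 1/2, 11/18, 5/6, 1]
j=0: u_0=3/40 ∈ [1/18, 1/9) → index 1
j=1: u_1=1/5 ∈ [1/9, 1/3) → index 2
j=2: u_2=13/40 ∈ [1/9, 1/3) → index 2
j=3: u_3=9/20 ∈ [7/18, 1/2) → index 4
j=4: u_4=23/40 ∈ [1/2, 11/18) → index 5
j=5: u_5=7/10 ∈ [11/18, 5/6) → index 6
j=6: u_6=33/40 ∈ [11/18, 5/6) → index 6
j=7: u_7=19/20 ∈ [5/6, 1) → index 7

1 2 2 4 5 6 6 7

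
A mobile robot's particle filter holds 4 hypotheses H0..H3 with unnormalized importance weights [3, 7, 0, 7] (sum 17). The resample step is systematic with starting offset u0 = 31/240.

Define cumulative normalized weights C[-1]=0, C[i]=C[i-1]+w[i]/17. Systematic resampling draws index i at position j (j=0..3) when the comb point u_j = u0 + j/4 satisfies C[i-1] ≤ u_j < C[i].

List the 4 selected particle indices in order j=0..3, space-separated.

C = [3/17, 10/17, 10/17, 1]
j=0: u_0=31/240 ∈ [0, 3/17) → index 0
j=1: u_1=91/240 ∈ [3/17, 10/17) → index 1
j=2: u_2=151/240 ∈ [10/17, 1) → index 3
j=3: u_3=211/240 ∈ [10/17, 1) → index 3

0 1 3 3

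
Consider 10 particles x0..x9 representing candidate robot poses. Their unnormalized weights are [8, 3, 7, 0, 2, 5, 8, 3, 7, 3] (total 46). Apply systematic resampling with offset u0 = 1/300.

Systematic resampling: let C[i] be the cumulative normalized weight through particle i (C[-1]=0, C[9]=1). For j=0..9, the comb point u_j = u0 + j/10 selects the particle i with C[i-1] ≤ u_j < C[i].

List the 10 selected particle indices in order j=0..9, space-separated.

C = [4/23, 11/46, 9/23, 9/23, 10/23, 25/46, 33/46, 18/23, 43/46, 1]
j=0: u_0=1/300 ∈ [0, 4/23) → index 0
j=1: u_1=31/300 ∈ [0, 4/23) → index 0
j=2: u_2=61/300 ∈ [4/23, 11/46) → index 1
j=3: u_3=91/300 ∈ [11/46, 9/23) → index 2
j=4: u_4=121/300 ∈ [9/23, 10/23) → index 4
j=5: u_5=151/300 ∈ [10/23, 25/46) → index 5
j=6: u_6=181/300 ∈ [25/46, 33/46) → index 6
j=7: u_7=211/300 ∈ [25/46, 33/46) → index 6
j=8: u_8=241/300 ∈ [18/23, 43/46) → index 8
j=9: u_9=271/300 ∈ [18/23, 43/46) → index 8

0 0 1 2 4 5 6 6 8 8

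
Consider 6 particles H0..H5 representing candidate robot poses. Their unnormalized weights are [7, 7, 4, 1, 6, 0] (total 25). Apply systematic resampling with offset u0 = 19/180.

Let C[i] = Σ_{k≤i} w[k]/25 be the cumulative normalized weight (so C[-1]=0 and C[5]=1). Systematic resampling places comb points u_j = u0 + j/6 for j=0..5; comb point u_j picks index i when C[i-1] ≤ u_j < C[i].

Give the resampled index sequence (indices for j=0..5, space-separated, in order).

C = [7/25, 14/25, 18/25, 19/25, 1, 1]
j=0: u_0=19/180 ∈ [0, 7/25) → index 0
j=1: u_1=49/180 ∈ [0, 7/25) → index 0
j=2: u_2=79/180 ∈ [7/25, 14/25) → index 1
j=3: u_3=109/180 ∈ [14/25, 18/25) → index 2
j=4: u_4=139/180 ∈ [19/25, 1) → index 4
j=5: u_5=169/180 ∈ [19/25, 1) → index 4

0 0 1 2 4 4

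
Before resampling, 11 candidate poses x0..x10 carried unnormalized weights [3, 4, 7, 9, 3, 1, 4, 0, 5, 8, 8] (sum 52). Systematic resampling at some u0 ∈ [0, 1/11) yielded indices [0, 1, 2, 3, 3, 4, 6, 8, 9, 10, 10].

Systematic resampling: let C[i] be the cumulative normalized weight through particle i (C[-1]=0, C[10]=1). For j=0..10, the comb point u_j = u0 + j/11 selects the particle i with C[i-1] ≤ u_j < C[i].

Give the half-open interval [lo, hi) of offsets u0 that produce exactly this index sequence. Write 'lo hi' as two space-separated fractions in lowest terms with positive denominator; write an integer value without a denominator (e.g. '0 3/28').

C = [3/52, 7/52, 7/26, 23/52, 1/2, 27/52, 31/52, 31/52, 9/13, 11/13, 1]
j=0 picked index 0: u0 ∈ [0, 3/52)
j=1 picked index 1: u0 ∈ [-19/572, 25/572)
j=2 picked index 2: u0 ∈ [-27/572, 25/286)
j=3 picked index 3: u0 ∈ [-1/286, 97/572)
j=4 picked index 3: u0 ∈ [-27/286, 45/572)
j=5 picked index 4: u0 ∈ [-7/572, 1/22)
j=6 picked index 6: u0 ∈ [-15/572, 29/572)
j=7 picked index 8: u0 ∈ [-23/572, 8/143)
j=8 picked index 9: u0 ∈ [-5/143, 17/143)
j=9 picked index 10: u0 ∈ [4/143, 2/11)
j=10 picked index 10: u0 ∈ [-9/143, 1/11)
intersection: [4/143, 25/572)

4/143 25/572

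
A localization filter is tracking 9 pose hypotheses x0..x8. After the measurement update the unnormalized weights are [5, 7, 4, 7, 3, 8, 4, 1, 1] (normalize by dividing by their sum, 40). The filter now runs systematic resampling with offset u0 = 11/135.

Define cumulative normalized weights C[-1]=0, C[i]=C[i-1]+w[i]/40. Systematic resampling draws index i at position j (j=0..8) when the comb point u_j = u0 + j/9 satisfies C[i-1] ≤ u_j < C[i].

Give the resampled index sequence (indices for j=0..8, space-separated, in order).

0 1 2 3 3 4 5 6 7

C = [1/8, 3/10, 2/5, 23/40, 13/20, 17/20, 19/20, 39/40, 1]
j=0: u_0=11/135 ∈ [0, 1/8) → index 0
j=1: u_1=26/135 ∈ [1/8, 3/10) → index 1
j=2: u_2=41/135 ∈ [3/10, 2/5) → index 2
j=3: u_3=56/135 ∈ [2/5, 23/40) → index 3
j=4: u_4=71/135 ∈ [2/5, 23/40) → index 3
j=5: u_5=86/135 ∈ [23/40, 13/20) → index 4
j=6: u_6=101/135 ∈ [13/20, 17/20) → index 5
j=7: u_7=116/135 ∈ [17/20, 19/20) → index 6
j=8: u_8=131/135 ∈ [19/20, 39/40) → index 7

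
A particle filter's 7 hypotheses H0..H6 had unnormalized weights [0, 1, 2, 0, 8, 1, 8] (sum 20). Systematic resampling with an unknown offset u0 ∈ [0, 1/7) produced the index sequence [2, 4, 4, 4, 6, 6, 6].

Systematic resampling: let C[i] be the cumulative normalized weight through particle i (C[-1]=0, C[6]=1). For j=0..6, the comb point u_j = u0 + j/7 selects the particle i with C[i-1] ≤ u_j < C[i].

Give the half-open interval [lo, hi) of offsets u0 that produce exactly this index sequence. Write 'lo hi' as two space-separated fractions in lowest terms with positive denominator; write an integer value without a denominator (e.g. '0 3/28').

C = [0, 1/20, 3/20, 3/20, 11/20, 3/5, 1]
j=0 picked index 2: u0 ∈ [1/20, 3/20)
j=1 picked index 4: u0 ∈ [1/140, 57/140)
j=2 picked index 4: u0 ∈ [-19/140, 37/140)
j=3 picked index 4: u0 ∈ [-39/140, 17/140)
j=4 picked index 6: u0 ∈ [1/35, 3/7)
j=5 picked index 6: u0 ∈ [-4/35, 2/7)
j=6 picked index 6: u0 ∈ [-9/35, 1/7)
intersection: [1/20, 17/140)

1/20 17/140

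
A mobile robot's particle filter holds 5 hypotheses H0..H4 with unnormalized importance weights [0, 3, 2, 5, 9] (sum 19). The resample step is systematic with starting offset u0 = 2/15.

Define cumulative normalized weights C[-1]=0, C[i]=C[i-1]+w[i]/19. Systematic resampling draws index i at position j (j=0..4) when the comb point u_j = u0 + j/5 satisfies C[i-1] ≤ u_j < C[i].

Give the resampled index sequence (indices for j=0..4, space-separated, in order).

C = [0, 3/19, 5/19, 10/19, 1]
j=0: u_0=2/15 ∈ [0, 3/19) → index 1
j=1: u_1=1/3 ∈ [5/19, 10/19) → index 3
j=2: u_2=8/15 ∈ [10/19, 1) → index 4
j=3: u_3=11/15 ∈ [10/19, 1) → index 4
j=4: u_4=14/15 ∈ [10/19, 1) → index 4

1 3 4 4 4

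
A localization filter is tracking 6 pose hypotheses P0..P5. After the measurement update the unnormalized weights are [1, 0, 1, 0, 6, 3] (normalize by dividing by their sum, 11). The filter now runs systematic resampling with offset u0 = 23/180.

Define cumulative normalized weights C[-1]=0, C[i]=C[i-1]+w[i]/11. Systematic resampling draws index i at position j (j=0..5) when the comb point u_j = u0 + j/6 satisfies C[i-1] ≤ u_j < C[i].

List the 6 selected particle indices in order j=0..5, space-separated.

2 4 4 4 5 5

C = [1/11, 1/11, 2/11, 2/11, 8/11, 1]
j=0: u_0=23/180 ∈ [1/11, 2/11) → index 2
j=1: u_1=53/180 ∈ [2/11, 8/11) → index 4
j=2: u_2=83/180 ∈ [2/11, 8/11) → index 4
j=3: u_3=113/180 ∈ [2/11, 8/11) → index 4
j=4: u_4=143/180 ∈ [8/11, 1) → index 5
j=5: u_5=173/180 ∈ [8/11, 1) → index 5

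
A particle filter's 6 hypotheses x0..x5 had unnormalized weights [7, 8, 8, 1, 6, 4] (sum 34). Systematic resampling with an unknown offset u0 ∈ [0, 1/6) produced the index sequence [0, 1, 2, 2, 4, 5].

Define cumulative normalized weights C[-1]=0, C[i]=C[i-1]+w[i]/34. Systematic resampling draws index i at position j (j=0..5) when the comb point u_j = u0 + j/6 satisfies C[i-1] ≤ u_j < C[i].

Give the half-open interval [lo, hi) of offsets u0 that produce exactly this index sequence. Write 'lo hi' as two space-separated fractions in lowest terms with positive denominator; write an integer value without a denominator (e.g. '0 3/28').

11/102 1/6

C = [7/34, 15/34, 23/34, 12/17, 15/17, 1]
j=0 picked index 0: u0 ∈ [0, 7/34)
j=1 picked index 1: u0 ∈ [2/51, 14/51)
j=2 picked index 2: u0 ∈ [11/102, 35/102)
j=3 picked index 2: u0 ∈ [-1/17, 3/17)
j=4 picked index 4: u0 ∈ [2/51, 11/51)
j=5 picked index 5: u0 ∈ [5/102, 1/6)
intersection: [11/102, 1/6)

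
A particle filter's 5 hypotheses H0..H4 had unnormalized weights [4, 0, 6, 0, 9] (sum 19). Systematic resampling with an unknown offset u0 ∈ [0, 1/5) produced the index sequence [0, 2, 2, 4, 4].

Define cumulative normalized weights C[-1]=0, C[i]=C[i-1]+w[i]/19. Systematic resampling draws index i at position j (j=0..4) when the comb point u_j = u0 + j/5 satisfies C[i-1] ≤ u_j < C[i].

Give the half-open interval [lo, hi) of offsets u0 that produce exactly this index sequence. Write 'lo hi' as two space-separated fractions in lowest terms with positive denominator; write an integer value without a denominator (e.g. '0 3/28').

1/95 12/95

C = [4/19, 4/19, 10/19, 10/19, 1]
j=0 picked index 0: u0 ∈ [0, 4/19)
j=1 picked index 2: u0 ∈ [1/95, 31/95)
j=2 picked index 2: u0 ∈ [-18/95, 12/95)
j=3 picked index 4: u0 ∈ [-7/95, 2/5)
j=4 picked index 4: u0 ∈ [-26/95, 1/5)
intersection: [1/95, 12/95)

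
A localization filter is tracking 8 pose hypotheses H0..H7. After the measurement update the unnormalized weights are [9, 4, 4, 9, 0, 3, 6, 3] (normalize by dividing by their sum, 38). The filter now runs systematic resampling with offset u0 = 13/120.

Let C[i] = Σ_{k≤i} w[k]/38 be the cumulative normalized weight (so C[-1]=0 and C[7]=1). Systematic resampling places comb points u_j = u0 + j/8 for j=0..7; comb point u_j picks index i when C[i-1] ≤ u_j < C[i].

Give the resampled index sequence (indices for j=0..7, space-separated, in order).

C = [9/38, 13/38, 17/38, 13/19, 13/19, 29/38, 35/38, 1]
j=0: u_0=13/120 ∈ [0, 9/38) → index 0
j=1: u_1=7/30 ∈ [0, 9/38) → index 0
j=2: u_2=43/120 ∈ [13/38, 17/38) → index 2
j=3: u_3=29/60 ∈ [17/38, 13/19) → index 3
j=4: u_4=73/120 ∈ [17/38, 13/19) → index 3
j=5: u_5=11/15 ∈ [13/19, 29/38) → index 5
j=6: u_6=103/120 ∈ [29/38, 35/38) → index 6
j=7: u_7=59/60 ∈ [35/38, 1) → index 7

0 0 2 3 3 5 6 7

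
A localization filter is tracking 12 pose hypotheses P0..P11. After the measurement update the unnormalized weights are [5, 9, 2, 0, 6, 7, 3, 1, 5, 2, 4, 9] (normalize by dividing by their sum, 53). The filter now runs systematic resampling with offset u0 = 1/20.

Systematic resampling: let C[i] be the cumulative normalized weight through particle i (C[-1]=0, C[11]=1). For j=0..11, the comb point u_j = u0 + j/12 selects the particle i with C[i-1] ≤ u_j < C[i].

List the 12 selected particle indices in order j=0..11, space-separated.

C = [5/53, 14/53, 16/53, 16/53, 22/53, 29/53, 32/53, 33/53, 38/53, 40/53, 44/53, 1]
j=0: u_0=1/20 ∈ [0, 5/53) → index 0
j=1: u_1=2/15 ∈ [5/53, 14/53) → index 1
j=2: u_2=13/60 ∈ [5/53, 14/53) → index 1
j=3: u_3=3/10 ∈ [14/53, 16/53) → index 2
j=4: u_4=23/60 ∈ [16/53, 22/53) → index 4
j=5: u_5=7/15 ∈ [22/53, 29/53) → index 5
j=6: u_6=11/20 ∈ [29/53, 32/53) → index 6
j=7: u_7=19/30 ∈ [33/53, 38/53) → index 8
j=8: u_8=43/60 ∈ [33/53, 38/53) → index 8
j=9: u_9=4/5 ∈ [40/53, 44/53) → index 10
j=10: u_10=53/60 ∈ [44/53, 1) → index 11
j=11: u_11=29/30 ∈ [44/53, 1) → index 11

0 1 1 2 4 5 6 8 8 10 11 11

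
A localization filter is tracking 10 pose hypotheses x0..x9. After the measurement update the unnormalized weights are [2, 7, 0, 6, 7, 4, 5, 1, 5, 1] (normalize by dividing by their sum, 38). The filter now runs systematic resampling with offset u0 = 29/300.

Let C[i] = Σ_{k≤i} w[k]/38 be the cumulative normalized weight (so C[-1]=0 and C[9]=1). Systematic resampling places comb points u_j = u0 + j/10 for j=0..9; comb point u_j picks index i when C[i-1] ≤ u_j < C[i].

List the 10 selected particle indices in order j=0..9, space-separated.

1 1 3 4 4 5 6 6 8 9

C = [1/19, 9/38, 9/38, 15/38, 11/19, 13/19, 31/38, 16/19, 37/38, 1]
j=0: u_0=29/300 ∈ [1/19, 9/38) → index 1
j=1: u_1=59/300 ∈ [1/19, 9/38) → index 1
j=2: u_2=89/300 ∈ [9/38, 15/38) → index 3
j=3: u_3=119/300 ∈ [15/38, 11/19) → index 4
j=4: u_4=149/300 ∈ [15/38, 11/19) → index 4
j=5: u_5=179/300 ∈ [11/19, 13/19) → index 5
j=6: u_6=209/300 ∈ [13/19, 31/38) → index 6
j=7: u_7=239/300 ∈ [13/19, 31/38) → index 6
j=8: u_8=269/300 ∈ [16/19, 37/38) → index 8
j=9: u_9=299/300 ∈ [37/38, 1) → index 9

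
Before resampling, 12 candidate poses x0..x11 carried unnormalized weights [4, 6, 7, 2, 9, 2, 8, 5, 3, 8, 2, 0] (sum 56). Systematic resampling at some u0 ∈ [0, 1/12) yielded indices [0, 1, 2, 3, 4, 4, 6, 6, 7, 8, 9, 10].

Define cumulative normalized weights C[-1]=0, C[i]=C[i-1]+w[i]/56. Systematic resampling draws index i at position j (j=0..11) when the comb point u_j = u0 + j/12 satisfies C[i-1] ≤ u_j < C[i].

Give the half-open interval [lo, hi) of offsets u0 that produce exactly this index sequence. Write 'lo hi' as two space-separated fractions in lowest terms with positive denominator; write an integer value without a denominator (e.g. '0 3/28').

3/56 1/14

C = [1/14, 5/28, 17/56, 19/56, 1/2, 15/28, 19/28, 43/56, 23/28, 27/28, 1, 1]
j=0 picked index 0: u0 ∈ [0, 1/14)
j=1 picked index 1: u0 ∈ [-1/84, 2/21)
j=2 picked index 2: u0 ∈ [1/84, 23/168)
j=3 picked index 3: u0 ∈ [3/56, 5/56)
j=4 picked index 4: u0 ∈ [1/168, 1/6)
j=5 picked index 4: u0 ∈ [-13/168, 1/12)
j=6 picked index 6: u0 ∈ [1/28, 5/28)
j=7 picked index 6: u0 ∈ [-1/21, 2/21)
j=8 picked index 7: u0 ∈ [1/84, 17/168)
j=9 picked index 8: u0 ∈ [1/56, 1/14)
j=10 picked index 9: u0 ∈ [-1/84, 11/84)
j=11 picked index 10: u0 ∈ [1/21, 1/12)
intersection: [3/56, 1/14)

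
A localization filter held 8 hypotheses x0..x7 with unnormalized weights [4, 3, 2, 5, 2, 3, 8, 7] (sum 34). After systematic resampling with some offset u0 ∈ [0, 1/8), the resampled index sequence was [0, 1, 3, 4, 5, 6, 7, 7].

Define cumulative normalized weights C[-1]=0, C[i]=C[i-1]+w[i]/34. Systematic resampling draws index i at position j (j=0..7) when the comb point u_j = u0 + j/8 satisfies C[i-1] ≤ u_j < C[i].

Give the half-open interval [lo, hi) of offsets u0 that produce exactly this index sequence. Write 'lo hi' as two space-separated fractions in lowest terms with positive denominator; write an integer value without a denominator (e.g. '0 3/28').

3/68 1/17

C = [2/17, 7/34, 9/34, 7/17, 8/17, 19/34, 27/34, 1]
j=0 picked index 0: u0 ∈ [0, 2/17)
j=1 picked index 1: u0 ∈ [-1/136, 11/136)
j=2 picked index 3: u0 ∈ [1/68, 11/68)
j=3 picked index 4: u0 ∈ [5/136, 13/136)
j=4 picked index 5: u0 ∈ [-1/34, 1/17)
j=5 picked index 6: u0 ∈ [-9/136, 23/136)
j=6 picked index 7: u0 ∈ [3/68, 1/4)
j=7 picked index 7: u0 ∈ [-11/136, 1/8)
intersection: [3/68, 1/17)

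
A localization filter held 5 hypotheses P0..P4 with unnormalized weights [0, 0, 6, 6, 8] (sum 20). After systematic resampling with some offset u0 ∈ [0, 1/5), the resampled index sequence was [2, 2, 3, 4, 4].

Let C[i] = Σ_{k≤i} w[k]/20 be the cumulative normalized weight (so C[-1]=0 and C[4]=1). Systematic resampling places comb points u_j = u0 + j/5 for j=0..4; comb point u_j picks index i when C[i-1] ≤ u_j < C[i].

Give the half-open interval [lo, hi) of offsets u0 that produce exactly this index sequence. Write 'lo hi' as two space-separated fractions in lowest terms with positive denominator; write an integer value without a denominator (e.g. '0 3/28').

C = [0, 0, 3/10, 3/5, 1]
j=0 picked index 2: u0 ∈ [0, 3/10)
j=1 picked index 2: u0 ∈ [-1/5, 1/10)
j=2 picked index 3: u0 ∈ [-1/10, 1/5)
j=3 picked index 4: u0 ∈ [0, 2/5)
j=4 picked index 4: u0 ∈ [-1/5, 1/5)
intersection: [0, 1/10)

0 1/10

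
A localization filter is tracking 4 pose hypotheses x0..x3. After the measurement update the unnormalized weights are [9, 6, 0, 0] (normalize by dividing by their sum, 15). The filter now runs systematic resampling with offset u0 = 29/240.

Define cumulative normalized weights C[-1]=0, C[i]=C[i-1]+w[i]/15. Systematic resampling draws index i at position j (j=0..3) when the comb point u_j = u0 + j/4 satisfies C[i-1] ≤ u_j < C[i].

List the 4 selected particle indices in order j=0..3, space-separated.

C = [3/5, 1, 1, 1]
j=0: u_0=29/240 ∈ [0, 3/5) → index 0
j=1: u_1=89/240 ∈ [0, 3/5) → index 0
j=2: u_2=149/240 ∈ [3/5, 1) → index 1
j=3: u_3=209/240 ∈ [3/5, 1) → index 1

0 0 1 1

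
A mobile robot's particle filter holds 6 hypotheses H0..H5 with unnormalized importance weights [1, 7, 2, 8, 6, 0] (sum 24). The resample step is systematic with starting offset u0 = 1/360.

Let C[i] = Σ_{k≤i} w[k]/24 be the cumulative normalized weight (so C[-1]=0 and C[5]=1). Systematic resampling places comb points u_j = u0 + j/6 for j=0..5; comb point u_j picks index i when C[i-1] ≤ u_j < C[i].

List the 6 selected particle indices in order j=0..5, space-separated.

0 1 2 3 3 4

C = [1/24, 1/3, 5/12, 3/4, 1, 1]
j=0: u_0=1/360 ∈ [0, 1/24) → index 0
j=1: u_1=61/360 ∈ [1/24, 1/3) → index 1
j=2: u_2=121/360 ∈ [1/3, 5/12) → index 2
j=3: u_3=181/360 ∈ [5/12, 3/4) → index 3
j=4: u_4=241/360 ∈ [5/12, 3/4) → index 3
j=5: u_5=301/360 ∈ [3/4, 1) → index 4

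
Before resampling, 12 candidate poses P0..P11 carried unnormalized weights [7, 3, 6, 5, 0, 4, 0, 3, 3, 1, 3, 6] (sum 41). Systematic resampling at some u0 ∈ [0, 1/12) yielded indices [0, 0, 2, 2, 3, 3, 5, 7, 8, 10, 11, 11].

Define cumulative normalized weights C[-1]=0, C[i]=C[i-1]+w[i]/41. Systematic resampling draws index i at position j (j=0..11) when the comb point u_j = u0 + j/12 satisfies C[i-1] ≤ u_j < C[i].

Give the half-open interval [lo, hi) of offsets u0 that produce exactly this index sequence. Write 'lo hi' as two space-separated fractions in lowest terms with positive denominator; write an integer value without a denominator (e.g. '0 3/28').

19/246 1/12

C = [7/41, 10/41, 16/41, 21/41, 21/41, 25/41, 25/41, 28/41, 31/41, 32/41, 35/41, 1]
j=0 picked index 0: u0 ∈ [0, 7/41)
j=1 picked index 0: u0 ∈ [-1/12, 43/492)
j=2 picked index 2: u0 ∈ [19/246, 55/246)
j=3 picked index 2: u0 ∈ [-1/164, 23/164)
j=4 picked index 3: u0 ∈ [7/123, 22/123)
j=5 picked index 3: u0 ∈ [-13/492, 47/492)
j=6 picked index 5: u0 ∈ [1/82, 9/82)
j=7 picked index 7: u0 ∈ [13/492, 49/492)
j=8 picked index 8: u0 ∈ [2/123, 11/123)
j=9 picked index 10: u0 ∈ [5/164, 17/164)
j=10 picked index 11: u0 ∈ [5/246, 1/6)
j=11 picked index 11: u0 ∈ [-31/492, 1/12)
intersection: [19/246, 1/12)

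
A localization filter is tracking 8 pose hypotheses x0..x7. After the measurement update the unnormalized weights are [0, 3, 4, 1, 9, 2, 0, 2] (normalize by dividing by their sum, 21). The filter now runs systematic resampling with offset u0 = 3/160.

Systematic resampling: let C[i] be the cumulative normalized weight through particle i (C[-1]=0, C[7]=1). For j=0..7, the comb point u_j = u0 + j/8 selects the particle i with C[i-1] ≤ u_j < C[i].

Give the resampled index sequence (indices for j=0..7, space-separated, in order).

C = [0, 1/7, 1/3, 8/21, 17/21, 19/21, 19/21, 1]
j=0: u_0=3/160 ∈ [0, 1/7) → index 1
j=1: u_1=23/160 ∈ [1/7, 1/3) → index 2
j=2: u_2=43/160 ∈ [1/7, 1/3) → index 2
j=3: u_3=63/160 ∈ [8/21, 17/21) → index 4
j=4: u_4=83/160 ∈ [8/21, 17/21) → index 4
j=5: u_5=103/160 ∈ [8/21, 17/21) → index 4
j=6: u_6=123/160 ∈ [8/21, 17/21) → index 4
j=7: u_7=143/160 ∈ [17/21, 19/21) → index 5

1 2 2 4 4 4 4 5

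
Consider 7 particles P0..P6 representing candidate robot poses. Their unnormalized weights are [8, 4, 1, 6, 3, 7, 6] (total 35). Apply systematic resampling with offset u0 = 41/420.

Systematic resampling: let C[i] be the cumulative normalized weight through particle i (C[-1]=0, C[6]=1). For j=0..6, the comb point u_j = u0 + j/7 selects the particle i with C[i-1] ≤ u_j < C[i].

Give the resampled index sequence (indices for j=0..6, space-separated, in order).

C = [8/35, 12/35, 13/35, 19/35, 22/35, 29/35, 1]
j=0: u_0=41/420 ∈ [0, 8/35) → index 0
j=1: u_1=101/420 ∈ [8/35, 12/35) → index 1
j=2: u_2=23/60 ∈ [13/35, 19/35) → index 3
j=3: u_3=221/420 ∈ [13/35, 19/35) → index 3
j=4: u_4=281/420 ∈ [22/35, 29/35) → index 5
j=5: u_5=341/420 ∈ [22/35, 29/35) → index 5
j=6: u_6=401/420 ∈ [29/35, 1) → index 6

0 1 3 3 5 5 6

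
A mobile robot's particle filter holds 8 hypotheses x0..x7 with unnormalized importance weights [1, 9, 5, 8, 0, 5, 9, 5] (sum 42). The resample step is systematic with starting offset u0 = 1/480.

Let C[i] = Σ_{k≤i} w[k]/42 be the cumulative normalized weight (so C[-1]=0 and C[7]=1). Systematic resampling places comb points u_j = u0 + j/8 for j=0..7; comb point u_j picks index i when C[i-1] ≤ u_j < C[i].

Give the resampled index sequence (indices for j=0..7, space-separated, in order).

C = [1/42, 5/21, 5/14, 23/42, 23/42, 2/3, 37/42, 1]
j=0: u_0=1/480 ∈ [0, 1/42) → index 0
j=1: u_1=61/480 ∈ [1/42, 5/21) → index 1
j=2: u_2=121/480 ∈ [5/21, 5/14) → index 2
j=3: u_3=181/480 ∈ [5/14, 23/42) → index 3
j=4: u_4=241/480 ∈ [5/14, 23/42) → index 3
j=5: u_5=301/480 ∈ [23/42, 2/3) → index 5
j=6: u_6=361/480 ∈ [2/3, 37/42) → index 6
j=7: u_7=421/480 ∈ [2/3, 37/42) → index 6

0 1 2 3 3 5 6 6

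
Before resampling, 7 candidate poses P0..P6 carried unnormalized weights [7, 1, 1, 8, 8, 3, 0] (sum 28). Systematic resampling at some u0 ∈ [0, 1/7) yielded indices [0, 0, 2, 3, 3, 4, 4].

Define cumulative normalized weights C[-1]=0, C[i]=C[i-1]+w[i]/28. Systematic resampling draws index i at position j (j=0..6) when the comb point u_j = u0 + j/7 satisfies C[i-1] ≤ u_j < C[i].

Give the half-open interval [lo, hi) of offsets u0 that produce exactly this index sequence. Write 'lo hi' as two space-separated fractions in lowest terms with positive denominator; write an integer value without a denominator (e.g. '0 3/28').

C = [1/4, 2/7, 9/28, 17/28, 25/28, 1, 1]
j=0 picked index 0: u0 ∈ [0, 1/4)
j=1 picked index 0: u0 ∈ [-1/7, 3/28)
j=2 picked index 2: u0 ∈ [0, 1/28)
j=3 picked index 3: u0 ∈ [-3/28, 5/28)
j=4 picked index 3: u0 ∈ [-1/4, 1/28)
j=5 picked index 4: u0 ∈ [-3/28, 5/28)
j=6 picked index 4: u0 ∈ [-1/4, 1/28)
intersection: [0, 1/28)

0 1/28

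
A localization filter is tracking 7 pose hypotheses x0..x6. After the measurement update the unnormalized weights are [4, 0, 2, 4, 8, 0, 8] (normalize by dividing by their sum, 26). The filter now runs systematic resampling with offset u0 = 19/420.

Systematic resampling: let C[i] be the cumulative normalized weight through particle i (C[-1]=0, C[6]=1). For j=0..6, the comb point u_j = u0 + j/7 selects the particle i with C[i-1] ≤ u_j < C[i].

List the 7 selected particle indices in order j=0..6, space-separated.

C = [2/13, 2/13, 3/13, 5/13, 9/13, 9/13, 1]
j=0: u_0=19/420 ∈ [0, 2/13) → index 0
j=1: u_1=79/420 ∈ [2/13, 3/13) → index 2
j=2: u_2=139/420 ∈ [3/13, 5/13) → index 3
j=3: u_3=199/420 ∈ [5/13, 9/13) → index 4
j=4: u_4=37/60 ∈ [5/13, 9/13) → index 4
j=5: u_5=319/420 ∈ [9/13, 1) → index 6
j=6: u_6=379/420 ∈ [9/13, 1) → index 6

0 2 3 4 4 6 6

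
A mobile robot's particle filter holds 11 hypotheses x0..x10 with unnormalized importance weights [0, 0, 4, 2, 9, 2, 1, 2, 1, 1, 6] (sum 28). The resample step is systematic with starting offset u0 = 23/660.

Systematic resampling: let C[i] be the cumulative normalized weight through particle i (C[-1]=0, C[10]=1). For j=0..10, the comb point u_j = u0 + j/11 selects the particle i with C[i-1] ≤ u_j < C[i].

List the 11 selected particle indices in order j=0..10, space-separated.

C = [0, 0, 1/7, 3/14, 15/28, 17/28, 9/14, 5/7, 3/4, 11/14, 1]
j=0: u_0=23/660 ∈ [0, 1/7) → index 2
j=1: u_1=83/660 ∈ [0, 1/7) → index 2
j=2: u_2=13/60 ∈ [3/14, 15/28) → index 4
j=3: u_3=203/660 ∈ [3/14, 15/28) → index 4
j=4: u_4=263/660 ∈ [3/14, 15/28) → index 4
j=5: u_5=323/660 ∈ [3/14, 15/28) → index 4
j=6: u_6=383/660 ∈ [15/28, 17/28) → index 5
j=7: u_7=443/660 ∈ [9/14, 5/7) → index 7
j=8: u_8=503/660 ∈ [3/4, 11/14) → index 9
j=9: u_9=563/660 ∈ [11/14, 1) → index 10
j=10: u_10=623/660 ∈ [11/14, 1) → index 10

2 2 4 4 4 4 5 7 9 10 10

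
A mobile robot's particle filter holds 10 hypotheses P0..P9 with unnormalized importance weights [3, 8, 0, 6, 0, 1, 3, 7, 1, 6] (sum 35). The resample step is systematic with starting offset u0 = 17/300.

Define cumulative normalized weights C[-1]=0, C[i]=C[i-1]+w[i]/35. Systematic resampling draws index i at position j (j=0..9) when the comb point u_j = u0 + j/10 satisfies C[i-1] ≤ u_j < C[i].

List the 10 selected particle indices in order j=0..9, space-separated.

C = [3/35, 11/35, 11/35, 17/35, 17/35, 18/35, 3/5, 4/5, 29/35, 1]
j=0: u_0=17/300 ∈ [0, 3/35) → index 0
j=1: u_1=47/300 ∈ [3/35, 11/35) → index 1
j=2: u_2=77/300 ∈ [3/35, 11/35) → index 1
j=3: u_3=107/300 ∈ [11/35, 17/35) → index 3
j=4: u_4=137/300 ∈ [11/35, 17/35) → index 3
j=5: u_5=167/300 ∈ [18/35, 3/5) → index 6
j=6: u_6=197/300 ∈ [3/5, 4/5) → index 7
j=7: u_7=227/300 ∈ [3/5, 4/5) → index 7
j=8: u_8=257/300 ∈ [29/35, 1) → index 9
j=9: u_9=287/300 ∈ [29/35, 1) → index 9

0 1 1 3 3 6 7 7 9 9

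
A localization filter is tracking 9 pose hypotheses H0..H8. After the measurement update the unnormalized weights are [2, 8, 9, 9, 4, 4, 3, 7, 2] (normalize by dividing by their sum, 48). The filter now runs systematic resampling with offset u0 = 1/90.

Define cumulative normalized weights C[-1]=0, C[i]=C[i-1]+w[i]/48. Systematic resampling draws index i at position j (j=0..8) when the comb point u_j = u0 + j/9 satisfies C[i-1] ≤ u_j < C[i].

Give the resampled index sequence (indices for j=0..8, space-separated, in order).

C = [1/24, 5/24, 19/48, 7/12, 2/3, 3/4, 13/16, 23/24, 1]
j=0: u_0=1/90 ∈ [0, 1/24) → index 0
j=1: u_1=11/90 ∈ [1/24, 5/24) → index 1
j=2: u_2=7/30 ∈ [5/24, 19/48) → index 2
j=3: u_3=31/90 ∈ [5/24, 19/48) → index 2
j=4: u_4=41/90 ∈ [19/48, 7/12) → index 3
j=5: u_5=17/30 ∈ [19/48, 7/12) → index 3
j=6: u_6=61/90 ∈ [2/3, 3/4) → index 5
j=7: u_7=71/90 ∈ [3/4, 13/16) → index 6
j=8: u_8=9/10 ∈ [13/16, 23/24) → index 7

0 1 2 2 3 3 5 6 7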